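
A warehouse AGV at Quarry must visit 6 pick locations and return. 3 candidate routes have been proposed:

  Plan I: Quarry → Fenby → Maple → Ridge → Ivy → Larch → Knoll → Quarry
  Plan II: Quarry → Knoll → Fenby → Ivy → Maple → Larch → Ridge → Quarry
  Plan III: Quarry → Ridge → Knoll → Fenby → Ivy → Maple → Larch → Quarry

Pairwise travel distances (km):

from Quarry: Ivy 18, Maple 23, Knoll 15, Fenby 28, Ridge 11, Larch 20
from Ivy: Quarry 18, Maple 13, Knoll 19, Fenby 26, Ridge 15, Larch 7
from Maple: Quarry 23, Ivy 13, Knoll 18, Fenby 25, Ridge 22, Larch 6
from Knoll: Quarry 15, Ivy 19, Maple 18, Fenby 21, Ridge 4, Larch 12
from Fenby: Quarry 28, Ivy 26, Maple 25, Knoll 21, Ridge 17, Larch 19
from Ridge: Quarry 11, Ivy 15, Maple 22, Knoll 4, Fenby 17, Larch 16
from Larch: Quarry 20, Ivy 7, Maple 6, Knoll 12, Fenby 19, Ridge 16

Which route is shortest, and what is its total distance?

Plan I: 28 + 25 + 22 + 15 + 7 + 12 + 15 = 124
Plan II: 15 + 21 + 26 + 13 + 6 + 16 + 11 = 108
Plan III: 11 + 4 + 21 + 26 + 13 + 6 + 20 = 101

101 km — Plan III is the shortest.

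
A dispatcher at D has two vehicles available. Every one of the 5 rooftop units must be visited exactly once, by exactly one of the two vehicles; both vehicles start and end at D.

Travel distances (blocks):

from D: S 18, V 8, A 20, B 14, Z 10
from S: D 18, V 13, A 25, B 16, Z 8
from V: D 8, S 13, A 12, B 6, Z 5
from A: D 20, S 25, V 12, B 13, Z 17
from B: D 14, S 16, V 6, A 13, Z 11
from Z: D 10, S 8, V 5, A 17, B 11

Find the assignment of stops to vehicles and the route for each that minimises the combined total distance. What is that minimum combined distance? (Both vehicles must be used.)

Try each way of splitting the stops between the two vehicles (each non-empty) and, for each split, find the best tour for each vehicle:
  {S} + {V, A, B, Z}: 36 + 54 = 90
  {V} + {S, A, B, Z}: 16 + 67 = 83
  {S, V} + {A, B, Z}: 39 + 54 = 93
  {A} + {S, V, B, Z}: 40 + 48 = 88
  {S, A} + {V, B, Z}: 63 + 35 = 98
  {V, A} + {S, B, Z}: 40 + 48 = 88
  … (15 splits in total)
Best: vehicle 1 D → V → D = 16; vehicle 2 D → A → B → S → Z → D = 67; combined 83.

83 blocks — the smallest possible combined total.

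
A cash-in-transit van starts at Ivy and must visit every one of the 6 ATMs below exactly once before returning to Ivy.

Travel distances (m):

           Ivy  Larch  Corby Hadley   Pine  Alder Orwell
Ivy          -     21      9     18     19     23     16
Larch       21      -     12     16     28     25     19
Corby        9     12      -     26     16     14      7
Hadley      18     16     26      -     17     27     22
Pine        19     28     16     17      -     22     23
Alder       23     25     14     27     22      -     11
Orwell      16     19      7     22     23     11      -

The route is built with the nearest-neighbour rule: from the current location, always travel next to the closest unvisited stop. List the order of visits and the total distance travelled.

Ivy → [Corby:9 / Orwell:16 / Hadley:18 / Pine:19 / Larch:21 / Alder:23] → Corby (9)
Corby → [Orwell:7 / Larch:12 / Alder:14 / Pine:16 / Hadley:26] → Orwell (7)
Orwell → [Alder:11 / Larch:19 / Hadley:22 / Pine:23] → Alder (11)
Alder → [Pine:22 / Larch:25 / Hadley:27] → Pine (22)
Pine → [Hadley:17 / Larch:28] → Hadley (17)
Hadley → [Larch:16] → Larch (16)
Return Larch→Ivy: 21.
Total = 9 + 7 + 11 + 22 + 17 + 16 + 21 = 103.

Nearest-neighbour total = 103 m; route Ivy → Corby → Orwell → Alder → Pine → Hadley → Larch → Ivy.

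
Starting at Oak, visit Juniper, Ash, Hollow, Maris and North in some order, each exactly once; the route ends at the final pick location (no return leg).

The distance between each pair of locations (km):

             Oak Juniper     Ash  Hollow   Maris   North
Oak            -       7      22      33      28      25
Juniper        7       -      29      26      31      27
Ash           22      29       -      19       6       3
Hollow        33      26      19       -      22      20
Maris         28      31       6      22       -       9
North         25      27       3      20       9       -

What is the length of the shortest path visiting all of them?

There are 5! = 120 possible orderings.
Oak - Juniper - Ash - Hollow - Maris - North: 7+29+19+22+9 = 86
Oak - Juniper - Ash - Hollow - North - Maris: 7+29+19+20+9 = 84
Oak - Juniper - Ash - Maris - Hollow - North: 7+29+6+22+20 = 84
Oak - Juniper - Ash - Maris - North - Hollow: 7+29+6+9+20 = 71
Oak - Juniper - Ash - North - Hollow - Maris: 7+29+3+20+22 = 81
Oak - Juniper - Ash - North - Maris - Hollow: 7+29+3+9+22 = 70
Oak - Juniper - Hollow - Ash - Maris - North: 7+26+19+6+9 = 67
Oak - Juniper - Hollow - Ash - North - Maris: 7+26+19+3+9 = 64
Oak - Juniper - Hollow - Maris - Ash - North: 7+26+22+6+3 = 64
Oak - Juniper - Hollow - Maris - North - Ash: 7+26+22+9+3 = 67
Oak - Juniper - Hollow - North - Ash - Maris: 7+26+20+3+6 = 62
Oak - Juniper - Hollow - North - Maris - Ash: 7+26+20+9+6 = 68
Oak - Juniper - Maris - Ash - Hollow - North: 7+31+6+19+20 = 83
Oak - Juniper - Maris - Ash - North - Hollow: 7+31+6+3+20 = 67
… (106 more)
The minimum is 62.
One shortest path: Oak → Juniper → Hollow → North → Ash → Maris.

Shortest open route: 62 km.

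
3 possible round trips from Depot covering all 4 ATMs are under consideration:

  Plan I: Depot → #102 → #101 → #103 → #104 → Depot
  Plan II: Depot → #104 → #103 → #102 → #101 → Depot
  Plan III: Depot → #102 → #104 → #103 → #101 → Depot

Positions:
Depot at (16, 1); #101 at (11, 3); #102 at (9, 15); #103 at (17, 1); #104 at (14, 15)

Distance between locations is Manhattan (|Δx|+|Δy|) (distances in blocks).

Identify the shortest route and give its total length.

58 blocks — Plan III is the shortest.

Plan I: 21 + 14 + 8 + 17 + 16 = 76
Plan II: 16 + 17 + 22 + 14 + 7 = 76
Plan III: 21 + 5 + 17 + 8 + 7 = 58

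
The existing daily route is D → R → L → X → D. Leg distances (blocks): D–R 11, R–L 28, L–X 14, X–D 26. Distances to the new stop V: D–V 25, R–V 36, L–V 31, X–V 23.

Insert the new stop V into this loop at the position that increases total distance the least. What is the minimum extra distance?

Insertion cost between consecutive stops i–j is d(i,V) + d(V,j) − d(i,j):
  between D and R: 25 + 36 − 11 = 50
  between R and L: 36 + 31 − 28 = 39
  between L and X: 31 + 23 − 14 = 40
  between X and D: 23 + 25 − 26 = 22
Cheapest insertion is between X and D, adding 22.
New total = 79 + 22 = 101.

+22 blocks — insert V between X and D.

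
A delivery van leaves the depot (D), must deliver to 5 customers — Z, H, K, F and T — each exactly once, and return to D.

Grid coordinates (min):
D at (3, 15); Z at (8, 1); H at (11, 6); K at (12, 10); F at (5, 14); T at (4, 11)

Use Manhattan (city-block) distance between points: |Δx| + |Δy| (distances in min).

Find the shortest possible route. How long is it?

There are 60 distinct closed tours to check (reversals are equivalent).
D → Z → H → K → F → T → D: 19+8+5+11+4+5 = 52
D → Z → H → K → T → F → D: 19+8+5+9+4+3 = 48
D → Z → H → F → K → T → D: 19+8+14+11+9+5 = 66
D → Z → H → F → T → K → D: 19+8+14+4+9+14 = 68
D → Z → H → T → K → F → D: 19+8+12+9+11+3 = 62
D → Z → H → T → F → K → D: 19+8+12+4+11+14 = 68
D → Z → K → H → F → T → D: 19+13+5+14+4+5 = 60
D → Z → K → H → T → F → D: 19+13+5+12+4+3 = 56
D → Z → K → F → H → T → D: 19+13+11+14+12+5 = 74
D → Z → K → F → T → H → D: 19+13+11+4+12+17 = 76
D → Z → K → T → H → F → D: 19+13+9+12+14+3 = 70
D → Z → K → T → F → H → D: 19+13+9+4+14+17 = 76
D → Z → F → H → K → T → D: 19+16+14+5+9+5 = 68
D → Z → F → H → T → K → D: 19+16+14+12+9+14 = 84
… (46 more)
D → F → Z → H → K → T → D: 3+16+8+5+9+5 = 46  ← best
The minimum is 46.
One optimal route: D → F → Z → H → K → T → D (or its reverse).

Minimum total distance: 46 min.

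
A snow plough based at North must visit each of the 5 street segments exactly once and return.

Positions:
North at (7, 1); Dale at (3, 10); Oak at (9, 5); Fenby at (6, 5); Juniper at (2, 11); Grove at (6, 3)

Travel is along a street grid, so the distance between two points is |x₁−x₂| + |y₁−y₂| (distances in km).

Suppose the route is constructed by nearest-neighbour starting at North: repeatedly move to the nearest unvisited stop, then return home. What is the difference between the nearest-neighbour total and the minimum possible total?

2 km longer than the optimal tour.

From North: Grove=3, Fenby=5, Oak=6, Dale=13, Juniper=15 → choose Grove (3).
From Grove: Fenby=2, Oak=5, Dale=10, Juniper=12 → choose Fenby (2).
From Fenby: Oak=3, Dale=8, Juniper=10 → choose Oak (3).
From Oak: Dale=11, Juniper=13 → choose Dale (11).
From Dale: Juniper=2 → choose Juniper (2).
NN route North → Grove → Fenby → Oak → Dale → Juniper → North costs 36.
Optimal: North → Oak → Dale → Juniper → Fenby → Grove → North costs 34 (by enumerating all 60 distinct tours).
Excess = 36 − 34 = 2.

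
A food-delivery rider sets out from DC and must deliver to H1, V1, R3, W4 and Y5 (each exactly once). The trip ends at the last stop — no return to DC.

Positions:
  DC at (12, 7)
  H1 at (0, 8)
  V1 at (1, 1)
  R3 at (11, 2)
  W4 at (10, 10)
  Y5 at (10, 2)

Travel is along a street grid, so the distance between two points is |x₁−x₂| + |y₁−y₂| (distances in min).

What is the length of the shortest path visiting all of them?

There are 5! = 120 possible orderings.
DC→H1→V1→R3→W4→Y5: 13+8+11+9+8 = 49
DC→H1→V1→R3→Y5→W4: 13+8+11+1+8 = 41
DC→H1→V1→W4→R3→Y5: 13+8+18+9+1 = 49
DC→H1→V1→W4→Y5→R3: 13+8+18+8+1 = 48
DC→H1→V1→Y5→R3→W4: 13+8+10+1+9 = 41
DC→H1→V1→Y5→W4→R3: 13+8+10+8+9 = 48
DC→H1→R3→V1→W4→Y5: 13+17+11+18+8 = 67
DC→H1→R3→V1→Y5→W4: 13+17+11+10+8 = 59
DC→H1→R3→W4→V1→Y5: 13+17+9+18+10 = 67
DC→H1→R3→W4→Y5→V1: 13+17+9+8+10 = 57
DC→H1→R3→Y5→V1→W4: 13+17+1+10+18 = 59
DC→H1→R3→Y5→W4→V1: 13+17+1+8+18 = 57
DC→H1→W4→V1→R3→Y5: 13+12+18+11+1 = 55
DC→H1→W4→V1→Y5→R3: 13+12+18+10+1 = 54
… (106 more)
DC→W4→R3→Y5→V1→H1: 5+9+1+10+8 = 33  ← best
The minimum is 33.
One shortest path: DC → W4 → R3 → Y5 → V1 → H1.

33 min — the minimum one-way total.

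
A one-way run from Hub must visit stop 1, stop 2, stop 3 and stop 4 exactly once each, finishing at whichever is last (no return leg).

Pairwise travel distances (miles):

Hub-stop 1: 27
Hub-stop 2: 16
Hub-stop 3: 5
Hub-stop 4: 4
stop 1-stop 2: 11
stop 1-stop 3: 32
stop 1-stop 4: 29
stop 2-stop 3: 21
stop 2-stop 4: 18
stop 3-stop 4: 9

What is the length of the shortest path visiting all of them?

There are 4! = 24 possible orderings.
Hub - stop 1 - stop 2 - stop 3 - stop 4: 27+11+21+9 = 68
Hub - stop 1 - stop 2 - stop 4 - stop 3: 27+11+18+9 = 65
Hub - stop 1 - stop 3 - stop 2 - stop 4: 27+32+21+18 = 98
Hub - stop 1 - stop 3 - stop 4 - stop 2: 27+32+9+18 = 86
Hub - stop 1 - stop 4 - stop 2 - stop 3: 27+29+18+21 = 95
Hub - stop 1 - stop 4 - stop 3 - stop 2: 27+29+9+21 = 86
Hub - stop 2 - stop 1 - stop 3 - stop 4: 16+11+32+9 = 68
Hub - stop 2 - stop 1 - stop 4 - stop 3: 16+11+29+9 = 65
Hub - stop 2 - stop 3 - stop 1 - stop 4: 16+21+32+29 = 98
Hub - stop 2 - stop 3 - stop 4 - stop 1: 16+21+9+29 = 75
Hub - stop 2 - stop 4 - stop 1 - stop 3: 16+18+29+32 = 95
Hub - stop 2 - stop 4 - stop 3 - stop 1: 16+18+9+32 = 75
Hub - stop 3 - stop 1 - stop 2 - stop 4: 5+32+11+18 = 66
Hub - stop 3 - stop 1 - stop 4 - stop 2: 5+32+29+18 = 84
… (10 more)
Hub - stop 3 - stop 4 - stop 2 - stop 1: 5+9+18+11 = 43  ← best
The minimum is 43.
One shortest path: Hub → stop 3 → stop 4 → stop 2 → stop 1.

Minimum one-way distance = 43 miles.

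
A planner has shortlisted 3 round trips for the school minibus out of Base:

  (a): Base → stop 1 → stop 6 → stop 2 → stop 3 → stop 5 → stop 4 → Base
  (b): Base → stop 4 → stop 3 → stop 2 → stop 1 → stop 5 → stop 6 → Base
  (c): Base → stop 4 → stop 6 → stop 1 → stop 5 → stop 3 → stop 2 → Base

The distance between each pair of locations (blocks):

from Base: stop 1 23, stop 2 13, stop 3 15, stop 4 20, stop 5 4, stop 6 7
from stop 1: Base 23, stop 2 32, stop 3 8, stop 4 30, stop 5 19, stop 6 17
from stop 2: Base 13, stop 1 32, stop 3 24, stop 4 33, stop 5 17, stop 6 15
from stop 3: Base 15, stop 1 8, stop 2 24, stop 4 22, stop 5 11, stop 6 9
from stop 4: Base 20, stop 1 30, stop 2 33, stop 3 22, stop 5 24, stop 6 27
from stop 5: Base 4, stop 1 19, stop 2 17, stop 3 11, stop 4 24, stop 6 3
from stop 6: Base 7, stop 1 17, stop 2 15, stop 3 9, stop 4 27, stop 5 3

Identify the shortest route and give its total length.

(a): 23 + 17 + 15 + 24 + 11 + 24 + 20 = 134
(b): 20 + 22 + 24 + 32 + 19 + 3 + 7 = 127
(c): 20 + 27 + 17 + 19 + 11 + 24 + 13 = 131

Shortest is (b), total 127 blocks.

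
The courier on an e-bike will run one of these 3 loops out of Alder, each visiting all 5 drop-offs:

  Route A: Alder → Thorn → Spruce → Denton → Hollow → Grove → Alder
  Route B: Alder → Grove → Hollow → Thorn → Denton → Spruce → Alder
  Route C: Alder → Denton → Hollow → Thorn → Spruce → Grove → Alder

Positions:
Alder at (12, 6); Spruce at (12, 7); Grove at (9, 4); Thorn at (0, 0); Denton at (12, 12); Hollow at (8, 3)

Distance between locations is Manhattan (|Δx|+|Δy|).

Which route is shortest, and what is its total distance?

Route A: 18 + 19 + 5 + 13 + 2 + 5 = 62
Route B: 5 + 2 + 11 + 24 + 5 + 1 = 48
Route C: 6 + 13 + 11 + 19 + 6 + 5 = 60

Shortest is Route B, total 48.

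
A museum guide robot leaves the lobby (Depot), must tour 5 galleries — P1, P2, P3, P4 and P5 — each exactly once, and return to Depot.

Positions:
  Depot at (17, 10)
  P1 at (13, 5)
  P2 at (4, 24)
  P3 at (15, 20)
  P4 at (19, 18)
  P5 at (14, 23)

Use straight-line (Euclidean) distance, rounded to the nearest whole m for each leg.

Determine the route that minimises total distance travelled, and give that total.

Shortest round trip = 52 m.

With 5 stops there are 5!/2 = 60 distinct round trips (a route and its reverse cost the same).
Depot → P1 → P2 → P3 → P4 → P5 → Depot: 6+21+12+4+7+13 = 63
Depot → P1 → P2 → P3 → P5 → P4 → Depot: 6+21+12+3+7+8 = 57
Depot → P1 → P2 → P4 → P3 → P5 → Depot: 6+21+16+4+3+13 = 63
Depot → P1 → P2 → P4 → P5 → P3 → Depot: 6+21+16+7+3+10 = 63
Depot → P1 → P2 → P5 → P3 → P4 → Depot: 6+21+10+3+4+8 = 52
Depot → P1 → P2 → P5 → P4 → P3 → Depot: 6+21+10+7+4+10 = 58
Depot → P1 → P3 → P2 → P4 → P5 → Depot: 6+15+12+16+7+13 = 69
Depot → P1 → P3 → P2 → P5 → P4 → Depot: 6+15+12+10+7+8 = 58
Depot → P1 → P3 → P4 → P2 → P5 → Depot: 6+15+4+16+10+13 = 64
Depot → P1 → P3 → P4 → P5 → P2 → Depot: 6+15+4+7+10+19 = 61
Depot → P1 → P3 → P5 → P2 → P4 → Depot: 6+15+3+10+16+8 = 58
Depot → P1 → P3 → P5 → P4 → P2 → Depot: 6+15+3+7+16+19 = 66
Depot → P1 → P4 → P2 → P3 → P5 → Depot: 6+14+16+12+3+13 = 64
Depot → P1 → P4 → P2 → P5 → P3 → Depot: 6+14+16+10+3+10 = 59
… (46 more)
The minimum is 52.
One optimal route: Depot → P1 → P2 → P5 → P3 → P4 → Depot (or its reverse).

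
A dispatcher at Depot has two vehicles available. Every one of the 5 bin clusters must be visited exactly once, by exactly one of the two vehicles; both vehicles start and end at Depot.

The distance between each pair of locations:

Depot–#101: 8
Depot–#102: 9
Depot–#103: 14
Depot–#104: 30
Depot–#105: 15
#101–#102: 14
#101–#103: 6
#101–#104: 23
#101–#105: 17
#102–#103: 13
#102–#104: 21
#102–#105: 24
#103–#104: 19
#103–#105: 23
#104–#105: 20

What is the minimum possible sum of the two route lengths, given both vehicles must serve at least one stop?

There are 2^4 − 1 = 15 ways to divide the 5 stops into two non-empty groups. For each, the best each vehicle can do is its own shortest tour through its group:
  {#101} + {#102, #103, #104, #105}: 16 + 76 = 92
  {#102} + {#101, #103, #104, #105}: 18 + 68 = 86
  {#101, #102} + {#103, #104, #105}: 31 + 68 = 99
  {#103} + {#101, #102, #104, #105}: 28 + 75 = 103
  {#101, #103} + {#102, #104, #105}: 28 + 65 = 93
  {#102, #103} + {#101, #104, #105}: 36 + 66 = 102
  … (15 splits in total)
Best: vehicle 1 Depot → #102 → Depot = 18; vehicle 2 Depot → #101 → #103 → #104 → #105 → Depot = 68; combined 86.

Minimum combined distance: 86.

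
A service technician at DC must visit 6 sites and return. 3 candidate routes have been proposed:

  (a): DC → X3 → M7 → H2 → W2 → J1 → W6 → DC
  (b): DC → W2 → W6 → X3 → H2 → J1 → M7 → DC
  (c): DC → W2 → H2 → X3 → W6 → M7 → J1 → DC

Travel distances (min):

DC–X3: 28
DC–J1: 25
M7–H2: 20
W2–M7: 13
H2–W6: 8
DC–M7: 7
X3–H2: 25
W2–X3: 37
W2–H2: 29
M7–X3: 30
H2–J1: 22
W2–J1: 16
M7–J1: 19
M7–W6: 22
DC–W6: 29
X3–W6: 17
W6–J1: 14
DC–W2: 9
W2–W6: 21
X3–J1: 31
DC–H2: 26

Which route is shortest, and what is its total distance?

(a): 28 + 30 + 20 + 29 + 16 + 14 + 29 = 166
(b): 9 + 21 + 17 + 25 + 22 + 19 + 7 = 120
(c): 9 + 29 + 25 + 17 + 22 + 19 + 25 = 146

120 min — (b) is the shortest.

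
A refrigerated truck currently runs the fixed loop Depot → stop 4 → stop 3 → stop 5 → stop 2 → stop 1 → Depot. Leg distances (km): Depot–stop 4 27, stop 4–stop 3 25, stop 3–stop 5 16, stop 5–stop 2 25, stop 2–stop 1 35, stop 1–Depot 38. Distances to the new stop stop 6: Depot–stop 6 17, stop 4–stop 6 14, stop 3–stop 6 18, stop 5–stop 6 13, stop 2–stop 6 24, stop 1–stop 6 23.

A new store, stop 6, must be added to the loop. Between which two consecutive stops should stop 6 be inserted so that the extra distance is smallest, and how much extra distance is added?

+2 km — insert stop 6 between stop 1 and Depot.

Insertion cost between consecutive stops i–j is d(i,stop 6) + d(stop 6,j) − d(i,j):
  between Depot and stop 4: 17 + 14 − 27 = 4
  between stop 4 and stop 3: 14 + 18 − 25 = 7
  between stop 3 and stop 5: 18 + 13 − 16 = 15
  between stop 5 and stop 2: 13 + 24 − 25 = 12
  between stop 2 and stop 1: 24 + 23 − 35 = 12
  between stop 1 and Depot: 23 + 17 − 38 = 2
Cheapest insertion is between stop 1 and Depot, adding 2.
New total = 166 + 2 = 168.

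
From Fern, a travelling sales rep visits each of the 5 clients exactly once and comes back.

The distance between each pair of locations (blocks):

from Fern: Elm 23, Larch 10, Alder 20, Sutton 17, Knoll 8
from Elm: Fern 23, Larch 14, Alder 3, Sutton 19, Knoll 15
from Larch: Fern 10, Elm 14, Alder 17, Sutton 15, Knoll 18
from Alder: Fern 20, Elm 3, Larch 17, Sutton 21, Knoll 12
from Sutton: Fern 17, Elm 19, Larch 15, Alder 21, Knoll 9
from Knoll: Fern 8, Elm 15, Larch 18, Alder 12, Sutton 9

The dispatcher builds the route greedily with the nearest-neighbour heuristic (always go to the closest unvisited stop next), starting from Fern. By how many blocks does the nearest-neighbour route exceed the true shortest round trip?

From Fern: Knoll=8, Larch=10, Sutton=17, Alder=20, Elm=23 → choose Knoll (8).
From Knoll: Sutton=9, Alder=12, Elm=15, Larch=18 → choose Sutton (9).
From Sutton: Larch=15, Elm=19, Alder=21 → choose Larch (15).
From Larch: Elm=14, Alder=17 → choose Elm (14).
From Elm: Alder=3 → choose Alder (3).
NN route Fern → Knoll → Sutton → Larch → Elm → Alder → Fern costs 69.
Optimal: Fern → Larch → Elm → Alder → Sutton → Knoll → Fern costs 65 (by enumerating all 60 distinct tours).
Excess = 69 − 65 = 4.

4 blocks longer than the optimal tour.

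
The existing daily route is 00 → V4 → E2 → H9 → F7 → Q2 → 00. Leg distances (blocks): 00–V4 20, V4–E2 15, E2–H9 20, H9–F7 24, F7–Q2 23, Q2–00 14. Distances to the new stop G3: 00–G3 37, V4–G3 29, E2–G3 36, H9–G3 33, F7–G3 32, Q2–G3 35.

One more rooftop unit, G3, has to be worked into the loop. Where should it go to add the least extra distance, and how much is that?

Adding 41 blocks by placing G3 on the H9–F7 leg.

Insertion cost between consecutive stops i–j is d(i,G3) + d(G3,j) − d(i,j):
  between 00 and V4: 37 + 29 − 20 = 46
  between V4 and E2: 29 + 36 − 15 = 50
  between E2 and H9: 36 + 33 − 20 = 49
  between H9 and F7: 33 + 32 − 24 = 41
  between F7 and Q2: 32 + 35 − 23 = 44
  between Q2 and 00: 35 + 37 − 14 = 58
Cheapest insertion is between H9 and F7, adding 41.
New total = 116 + 41 = 157.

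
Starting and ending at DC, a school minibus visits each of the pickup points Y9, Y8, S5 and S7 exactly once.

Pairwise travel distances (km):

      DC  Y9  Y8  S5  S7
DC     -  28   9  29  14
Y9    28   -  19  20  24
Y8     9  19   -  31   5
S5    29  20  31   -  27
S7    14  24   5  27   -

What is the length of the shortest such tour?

Minimum total distance: 87 km.

DC - Y9 - Y8 - S5 - S7 - DC: 28+19+31+27+14 = 119
DC - Y9 - Y8 - S7 - S5 - DC: 28+19+5+27+29 = 108
DC - Y9 - S5 - Y8 - S7 - DC: 28+20+31+5+14 = 98
DC - Y9 - S5 - S7 - Y8 - DC: 28+20+27+5+9 = 89
DC - Y9 - S7 - Y8 - S5 - DC: 28+24+5+31+29 = 117
DC - Y9 - S7 - S5 - Y8 - DC: 28+24+27+31+9 = 119
DC - Y8 - Y9 - S5 - S7 - DC: 9+19+20+27+14 = 89
DC - Y8 - Y9 - S7 - S5 - DC: 9+19+24+27+29 = 108
DC - Y8 - S5 - Y9 - S7 - DC: 9+31+20+24+14 = 98
DC - Y8 - S7 - Y9 - S5 - DC: 9+5+24+20+29 = 87
DC - S5 - Y9 - Y8 - S7 - DC: 29+20+19+5+14 = 87
DC - S5 - Y8 - Y9 - S7 - DC: 29+31+19+24+14 = 117
The minimum is 87.
One optimal route: DC → Y8 → S7 → Y9 → S5 → DC (or its reverse).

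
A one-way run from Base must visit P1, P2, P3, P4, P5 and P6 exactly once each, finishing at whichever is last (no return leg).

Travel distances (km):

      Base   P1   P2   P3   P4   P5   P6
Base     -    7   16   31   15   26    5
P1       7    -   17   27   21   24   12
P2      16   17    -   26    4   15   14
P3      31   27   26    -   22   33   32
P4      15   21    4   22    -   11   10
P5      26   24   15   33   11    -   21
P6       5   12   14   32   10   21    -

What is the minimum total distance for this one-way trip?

81 km — the minimum one-way total.

There are 6! = 720 possible orderings.
Base → P1 → P2 → P3 → P4 → P5 → P6: 7+17+26+22+11+21 = 104
Base → P1 → P2 → P3 → P4 → P6 → P5: 7+17+26+22+10+21 = 103
Base → P1 → P2 → P3 → P5 → P4 → P6: 7+17+26+33+11+10 = 104
Base → P1 → P2 → P3 → P5 → P6 → P4: 7+17+26+33+21+10 = 114
Base → P1 → P2 → P3 → P6 → P4 → P5: 7+17+26+32+10+11 = 103
Base → P1 → P2 → P3 → P6 → P5 → P4: 7+17+26+32+21+11 = 114
Base → P1 → P2 → P4 → P3 → P5 → P6: 7+17+4+22+33+21 = 104
Base → P1 → P2 → P4 → P3 → P6 → P5: 7+17+4+22+32+21 = 103
… (712 more)
Base → P1 → P6 → P2 → P4 → P5 → P3: 7+12+14+4+11+33 = 81  ← best
The minimum is 81.
One shortest path: Base → P1 → P6 → P2 → P4 → P5 → P3.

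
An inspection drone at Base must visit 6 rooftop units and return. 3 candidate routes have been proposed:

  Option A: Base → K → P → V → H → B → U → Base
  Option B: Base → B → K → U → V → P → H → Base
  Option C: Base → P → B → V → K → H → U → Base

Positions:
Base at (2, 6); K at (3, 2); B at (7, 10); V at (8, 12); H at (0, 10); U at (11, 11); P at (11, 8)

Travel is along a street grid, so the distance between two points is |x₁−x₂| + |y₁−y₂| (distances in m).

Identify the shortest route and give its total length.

62 m — Option A is the shortest.

Option A: 5 + 14 + 7 + 10 + 7 + 5 + 14 = 62
Option B: 9 + 12 + 17 + 4 + 7 + 13 + 6 = 68
Option C: 11 + 6 + 3 + 15 + 11 + 12 + 14 = 72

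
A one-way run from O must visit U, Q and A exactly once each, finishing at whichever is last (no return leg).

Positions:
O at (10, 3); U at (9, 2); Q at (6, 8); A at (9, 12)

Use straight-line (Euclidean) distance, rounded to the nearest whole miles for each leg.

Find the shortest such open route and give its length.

There are 3! = 6 possible orderings.
O→U→Q→A: 1+7+5 = 13
O→U→A→Q: 1+10+5 = 16
O→Q→U→A: 6+7+10 = 23
O→Q→A→U: 6+5+10 = 21
O→A→U→Q: 9+10+7 = 26
O→A→Q→U: 9+5+7 = 21
The minimum is 13.
One shortest path: O → U → Q → A.

Shortest open route: 13 miles.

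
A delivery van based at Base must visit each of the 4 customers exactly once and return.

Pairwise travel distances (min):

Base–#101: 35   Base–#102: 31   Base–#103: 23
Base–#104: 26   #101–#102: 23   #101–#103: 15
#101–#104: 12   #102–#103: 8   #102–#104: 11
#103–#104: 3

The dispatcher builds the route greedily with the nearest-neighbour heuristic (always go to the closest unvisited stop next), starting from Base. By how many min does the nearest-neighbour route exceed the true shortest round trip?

From Base: #103=23, #104=26, #102=31, #101=35 → choose #103 (23).
From #103: #104=3, #102=8, #101=15 → choose #104 (3).
From #104: #102=11, #101=12 → choose #102 (11).
From #102: #101=23 → choose #101 (23).
NN route Base → #103 → #104 → #102 → #101 → Base costs 95.
Optimal: Base → #101 → #104 → #102 → #103 → Base costs 89 (by enumerating all 12 distinct tours).
Excess = 95 − 89 = 6.

Excess over optimum: 6 min.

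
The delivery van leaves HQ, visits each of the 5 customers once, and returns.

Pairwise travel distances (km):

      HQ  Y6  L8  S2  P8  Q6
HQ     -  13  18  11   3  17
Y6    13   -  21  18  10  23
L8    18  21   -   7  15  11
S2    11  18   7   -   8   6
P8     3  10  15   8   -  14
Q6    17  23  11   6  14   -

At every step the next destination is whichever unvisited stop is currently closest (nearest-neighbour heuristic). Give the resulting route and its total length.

From HQ: distances to unvisited — P8=3, S2=11, Y6=13, Q6=17, L8=18. Nearest is P8 (3).
From P8: distances to unvisited — S2=8, Y6=10, Q6=14, L8=15. Nearest is S2 (8).
From S2: distances to unvisited — Q6=6, L8=7, Y6=18. Nearest is Q6 (6).
From Q6: distances to unvisited — L8=11, Y6=23. Nearest is L8 (11).
From L8: distances to unvisited — Y6=21. Nearest is Y6 (21).
Return Y6→HQ: 13.
Total = 3 + 8 + 6 + 11 + 21 + 13 = 62.

62 km along HQ → P8 → S2 → Q6 → L8 → Y6 → HQ.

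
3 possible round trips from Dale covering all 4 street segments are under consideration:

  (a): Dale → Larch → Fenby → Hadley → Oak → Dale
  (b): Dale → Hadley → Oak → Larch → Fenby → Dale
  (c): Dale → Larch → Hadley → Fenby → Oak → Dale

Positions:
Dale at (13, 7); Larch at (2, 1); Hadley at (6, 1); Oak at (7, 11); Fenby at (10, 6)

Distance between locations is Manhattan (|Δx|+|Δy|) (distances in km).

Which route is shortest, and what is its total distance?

Shortest is (c), total 48 km.

(a): 17 + 13 + 9 + 11 + 10 = 60
(b): 13 + 11 + 15 + 13 + 4 = 56
(c): 17 + 4 + 9 + 8 + 10 = 48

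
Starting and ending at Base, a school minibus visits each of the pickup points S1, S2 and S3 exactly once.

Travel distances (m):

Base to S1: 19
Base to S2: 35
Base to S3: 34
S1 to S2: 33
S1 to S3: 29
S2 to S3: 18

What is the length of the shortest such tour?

There are 3 distinct closed tours to check (reversals are equivalent).
Base → S1 → S2 → S3 → Base: 19+33+18+34 = 104
Base → S1 → S3 → S2 → Base: 19+29+18+35 = 101
Base → S2 → S1 → S3 → Base: 35+33+29+34 = 131
The minimum is 101.
One optimal route: Base → S1 → S3 → S2 → Base (or its reverse).

Minimum total distance: 101 m.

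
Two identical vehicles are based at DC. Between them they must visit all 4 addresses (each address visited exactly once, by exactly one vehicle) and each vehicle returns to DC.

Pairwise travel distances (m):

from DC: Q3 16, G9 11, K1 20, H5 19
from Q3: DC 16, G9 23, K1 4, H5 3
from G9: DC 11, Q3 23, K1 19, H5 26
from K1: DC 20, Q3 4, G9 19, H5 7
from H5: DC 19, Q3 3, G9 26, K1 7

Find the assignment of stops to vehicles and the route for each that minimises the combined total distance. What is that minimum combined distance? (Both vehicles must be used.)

68 m — the smallest possible combined total.

Try each way of splitting the stops between the two vehicles (each non-empty) and, for each split, find the best tour for each vehicle:
  {Q3} + {G9, K1, H5}: 32 + 56 = 88
  {G9} + {Q3, K1, H5}: 22 + 46 = 68
  {Q3, G9} + {K1, H5}: 50 + 46 = 96
  {K1} + {Q3, G9, H5}: 40 + 56 = 96
  {Q3, K1} + {G9, H5}: 40 + 56 = 96
  {G9, K1} + {Q3, H5}: 50 + 38 = 88
  … (7 splits in total)
Best: vehicle 1 DC → G9 → DC = 22; vehicle 2 DC → Q3 → K1 → H5 → DC = 46; combined 68.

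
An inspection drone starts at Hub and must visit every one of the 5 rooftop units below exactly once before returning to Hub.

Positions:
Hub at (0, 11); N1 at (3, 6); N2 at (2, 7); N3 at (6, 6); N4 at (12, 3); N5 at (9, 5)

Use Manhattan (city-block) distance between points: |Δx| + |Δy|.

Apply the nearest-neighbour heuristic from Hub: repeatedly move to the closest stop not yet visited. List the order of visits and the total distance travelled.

Hub → [N2:6 / N1:8 / N3:11 / N5:15 / N4:20] → N2 (6)
N2 → [N1:2 / N3:5 / N5:9 / N4:14] → N1 (2)
N1 → [N3:3 / N5:7 / N4:12] → N3 (3)
N3 → [N5:4 / N4:9] → N5 (4)
N5 → [N4:5] → N4 (5)
Return N4→Hub: 20.
Total = 6 + 2 + 3 + 4 + 5 + 20 = 40.

40 along Hub → N2 → N1 → N3 → N5 → N4 → Hub.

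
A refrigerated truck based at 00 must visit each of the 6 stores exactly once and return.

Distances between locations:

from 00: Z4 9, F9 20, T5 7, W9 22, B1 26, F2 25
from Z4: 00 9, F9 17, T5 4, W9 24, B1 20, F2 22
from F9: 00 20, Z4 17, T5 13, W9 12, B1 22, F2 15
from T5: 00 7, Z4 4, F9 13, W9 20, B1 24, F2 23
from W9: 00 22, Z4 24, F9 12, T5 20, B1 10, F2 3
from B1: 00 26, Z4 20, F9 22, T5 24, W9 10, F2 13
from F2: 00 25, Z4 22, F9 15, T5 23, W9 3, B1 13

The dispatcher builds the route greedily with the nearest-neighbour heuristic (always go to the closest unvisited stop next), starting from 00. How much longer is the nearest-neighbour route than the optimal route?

From 00: T5=7, Z4=9, F9=20, W9=22, F2=25, B1=26 → choose T5 (7).
From T5: Z4=4, F9=13, W9=20, F2=23, B1=24 → choose Z4 (4).
From Z4: F9=17, B1=20, F2=22, W9=24 → choose F9 (17).
From F9: W9=12, F2=15, B1=22 → choose W9 (12).
From W9: F2=3, B1=10 → choose F2 (3).
From F2: B1=13 → choose B1 (13).
NN route 00 → T5 → Z4 → F9 → W9 → F2 → B1 → 00 costs 82.
Optimal: 00 → Z4 → B1 → W9 → F2 → F9 → T5 → 00 costs 77 (by enumerating all 360 distinct tours).
Excess = 82 − 77 = 5.

The nearest-neighbour route is 5 longer than optimal.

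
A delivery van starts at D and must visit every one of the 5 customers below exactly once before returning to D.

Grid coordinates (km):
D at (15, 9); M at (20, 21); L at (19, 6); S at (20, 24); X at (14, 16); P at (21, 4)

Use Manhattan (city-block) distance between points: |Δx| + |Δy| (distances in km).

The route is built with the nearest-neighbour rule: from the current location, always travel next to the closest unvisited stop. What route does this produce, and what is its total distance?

From D: distances to unvisited — L=7, X=8, P=11, M=17, S=20. Nearest is L (7).
From L: distances to unvisited — P=4, X=15, M=16, S=19. Nearest is P (4).
From P: distances to unvisited — M=18, X=19, S=21. Nearest is M (18).
From M: distances to unvisited — S=3, X=11. Nearest is S (3).
From S: distances to unvisited — X=14. Nearest is X (14).
Return X→D: 8.
Total = 7 + 4 + 18 + 3 + 14 + 8 = 54.

54 km along D → L → P → M → S → X → D.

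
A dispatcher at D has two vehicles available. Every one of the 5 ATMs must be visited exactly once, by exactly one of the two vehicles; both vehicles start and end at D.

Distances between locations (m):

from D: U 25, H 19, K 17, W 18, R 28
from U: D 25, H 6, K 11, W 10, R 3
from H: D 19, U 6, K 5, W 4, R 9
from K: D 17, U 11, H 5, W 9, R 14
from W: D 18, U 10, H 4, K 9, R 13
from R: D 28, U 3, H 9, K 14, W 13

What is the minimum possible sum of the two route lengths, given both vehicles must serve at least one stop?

Minimum combined distance: 93 m.

Check every non-empty split of the stops between the two vehicles; for each half take its own optimal tour:
  {U} + {H, K, W, R}: 50 + 62 = 112
  {H} + {U, K, W, R}: 38 + 62 = 100
  {U, H} + {K, W, R}: 50 + 62 = 112
  {K} + {U, H, W, R}: 34 + 59 = 93
  {U, K} + {H, W, R}: 53 + 59 = 112
  {H, K} + {U, W, R}: 41 + 59 = 100
  … (15 splits in total)
Best: vehicle 1 D → K → D = 34; vehicle 2 D → U → R → H → W → D = 59; combined 93.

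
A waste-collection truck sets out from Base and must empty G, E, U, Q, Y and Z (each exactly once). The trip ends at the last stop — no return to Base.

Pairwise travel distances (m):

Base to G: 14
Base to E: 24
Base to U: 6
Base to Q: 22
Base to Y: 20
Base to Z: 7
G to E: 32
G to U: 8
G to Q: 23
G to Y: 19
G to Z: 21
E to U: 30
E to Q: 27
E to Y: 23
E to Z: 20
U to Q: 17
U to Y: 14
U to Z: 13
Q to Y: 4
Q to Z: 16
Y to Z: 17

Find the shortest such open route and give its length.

There are 6! = 720 possible orderings.
Base - G - E - U - Q - Y - Z: 14+32+30+17+4+17 = 114
Base - G - E - U - Q - Z - Y: 14+32+30+17+16+17 = 126
Base - G - E - U - Y - Q - Z: 14+32+30+14+4+16 = 110
Base - G - E - U - Y - Z - Q: 14+32+30+14+17+16 = 123
Base - G - E - U - Z - Q - Y: 14+32+30+13+16+4 = 109
Base - G - E - U - Z - Y - Q: 14+32+30+13+17+4 = 110
Base - G - E - Q - U - Y - Z: 14+32+27+17+14+17 = 121
Base - G - E - Q - U - Z - Y: 14+32+27+17+13+17 = 120
… (712 more)
Base - U - G - Y - Q - Z - E: 6+8+19+4+16+20 = 73  ← best
The minimum is 73.
One shortest path: Base → U → G → Y → Q → Z → E.

73 m — the minimum one-way total.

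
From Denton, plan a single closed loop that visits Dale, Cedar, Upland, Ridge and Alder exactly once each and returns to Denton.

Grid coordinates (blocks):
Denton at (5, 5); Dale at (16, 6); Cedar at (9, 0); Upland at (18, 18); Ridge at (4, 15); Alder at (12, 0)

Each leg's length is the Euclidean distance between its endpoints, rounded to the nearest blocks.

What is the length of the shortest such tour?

With 5 stops there are 5!/2 = 60 distinct round trips (a route and its reverse cost the same).
Denton-Dale-Cedar-Upland-Ridge-Alder-Denton: 11+9+20+14+17+9 = 80
Denton-Dale-Cedar-Upland-Alder-Ridge-Denton: 11+9+20+19+17+10 = 86
Denton-Dale-Cedar-Ridge-Upland-Alder-Denton: 11+9+16+14+19+9 = 78
Denton-Dale-Cedar-Ridge-Alder-Upland-Denton: 11+9+16+17+19+18 = 90
Denton-Dale-Cedar-Alder-Upland-Ridge-Denton: 11+9+3+19+14+10 = 66
Denton-Dale-Cedar-Alder-Ridge-Upland-Denton: 11+9+3+17+14+18 = 72
Denton-Dale-Upland-Cedar-Ridge-Alder-Denton: 11+12+20+16+17+9 = 85
Denton-Dale-Upland-Cedar-Alder-Ridge-Denton: 11+12+20+3+17+10 = 73
Denton-Dale-Upland-Ridge-Cedar-Alder-Denton: 11+12+14+16+3+9 = 65
Denton-Dale-Upland-Ridge-Alder-Cedar-Denton: 11+12+14+17+3+6 = 63
Denton-Dale-Upland-Alder-Cedar-Ridge-Denton: 11+12+19+3+16+10 = 71
Denton-Dale-Upland-Alder-Ridge-Cedar-Denton: 11+12+19+17+16+6 = 81
Denton-Dale-Ridge-Cedar-Upland-Alder-Denton: 11+15+16+20+19+9 = 90
Denton-Dale-Ridge-Cedar-Alder-Upland-Denton: 11+15+16+3+19+18 = 82
… (46 more)
Denton-Cedar-Alder-Dale-Upland-Ridge-Denton: 6+3+7+12+14+10 = 52  ← best
The minimum is 52.
One optimal route: Denton → Cedar → Alder → Dale → Upland → Ridge → Denton (or its reverse).

Shortest round trip = 52 blocks.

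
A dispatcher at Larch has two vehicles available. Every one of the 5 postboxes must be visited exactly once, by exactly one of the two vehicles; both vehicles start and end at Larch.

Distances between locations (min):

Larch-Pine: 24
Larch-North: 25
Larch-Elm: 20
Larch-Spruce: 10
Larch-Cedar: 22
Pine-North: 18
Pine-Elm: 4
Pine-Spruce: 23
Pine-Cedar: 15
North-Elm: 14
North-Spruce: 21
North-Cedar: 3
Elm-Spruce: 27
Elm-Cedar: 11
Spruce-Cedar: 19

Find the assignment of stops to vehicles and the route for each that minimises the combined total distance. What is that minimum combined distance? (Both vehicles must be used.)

Check every non-empty split of the stops between the two vehicles; for each half take its own optimal tour:
  {Pine} + {North, Elm, Spruce, Cedar}: 48 + 65 = 113
  {North} + {Pine, Elm, Spruce, Cedar}: 50 + 68 = 118
  {Pine, North} + {Elm, Spruce, Cedar}: 67 + 60 = 127
  {Elm} + {Pine, North, Spruce, Cedar}: 40 + 73 = 113
  {Pine, Elm} + {North, Spruce, Cedar}: 48 + 56 = 104
  {North, Elm} + {Pine, Spruce, Cedar}: 59 + 68 = 127
  … (15 splits in total)
  {Spruce} + {Pine, North, Elm, Cedar}: 20 + 67 = 87  ← best
Best: vehicle 1 Larch → Spruce → Larch = 20; vehicle 2 Larch → Pine → Elm → North → Cedar → Larch = 67; combined 87.

87 min — the smallest possible combined total.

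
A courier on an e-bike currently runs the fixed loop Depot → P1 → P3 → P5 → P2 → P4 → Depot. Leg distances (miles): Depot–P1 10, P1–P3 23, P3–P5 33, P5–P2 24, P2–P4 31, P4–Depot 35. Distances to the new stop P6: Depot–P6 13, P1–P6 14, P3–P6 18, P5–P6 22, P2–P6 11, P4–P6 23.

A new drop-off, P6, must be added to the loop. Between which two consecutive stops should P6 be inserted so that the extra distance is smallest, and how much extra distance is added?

Minimum extra distance: 1 miles, inserting P6 between P4 and Depot.

Insertion cost between consecutive stops i–j is d(i,P6) + d(P6,j) − d(i,j):
  between Depot and P1: 13 + 14 − 10 = 17
  between P1 and P3: 14 + 18 − 23 = 9
  between P3 and P5: 18 + 22 − 33 = 7
  between P5 and P2: 22 + 11 − 24 = 9
  between P2 and P4: 11 + 23 − 31 = 3
  between P4 and Depot: 23 + 13 − 35 = 1
Cheapest insertion is between P4 and Depot, adding 1.
New total = 156 + 1 = 157.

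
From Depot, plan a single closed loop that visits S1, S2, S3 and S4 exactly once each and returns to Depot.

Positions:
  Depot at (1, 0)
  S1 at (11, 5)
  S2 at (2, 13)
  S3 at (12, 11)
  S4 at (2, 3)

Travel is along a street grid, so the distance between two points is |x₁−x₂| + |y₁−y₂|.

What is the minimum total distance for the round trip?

48 — the shortest possible round trip.

Depot-S1-S2-S3-S4-Depot: 15+17+12+18+4 = 66
Depot-S1-S2-S4-S3-Depot: 15+17+10+18+22 = 82
Depot-S1-S3-S2-S4-Depot: 15+7+12+10+4 = 48
Depot-S1-S3-S4-S2-Depot: 15+7+18+10+14 = 64
Depot-S1-S4-S2-S3-Depot: 15+11+10+12+22 = 70
Depot-S1-S4-S3-S2-Depot: 15+11+18+12+14 = 70
Depot-S2-S1-S3-S4-Depot: 14+17+7+18+4 = 60
Depot-S2-S1-S4-S3-Depot: 14+17+11+18+22 = 82
Depot-S2-S3-S1-S4-Depot: 14+12+7+11+4 = 48
Depot-S2-S4-S1-S3-Depot: 14+10+11+7+22 = 64
Depot-S3-S1-S2-S4-Depot: 22+7+17+10+4 = 60
Depot-S3-S2-S1-S4-Depot: 22+12+17+11+4 = 66
The minimum is 48.
One optimal route: Depot → S1 → S3 → S2 → S4 → Depot (or its reverse).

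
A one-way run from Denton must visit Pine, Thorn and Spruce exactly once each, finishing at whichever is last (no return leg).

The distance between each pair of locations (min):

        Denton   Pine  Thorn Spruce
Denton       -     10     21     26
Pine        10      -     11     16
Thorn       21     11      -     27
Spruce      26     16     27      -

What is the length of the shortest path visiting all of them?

There are 3! = 6 possible orderings.
Denton → Pine → Thorn → Spruce: 10+11+27 = 48
Denton → Pine → Spruce → Thorn: 10+16+27 = 53
Denton → Thorn → Pine → Spruce: 21+11+16 = 48
Denton → Thorn → Spruce → Pine: 21+27+16 = 64
Denton → Spruce → Pine → Thorn: 26+16+11 = 53
Denton → Spruce → Thorn → Pine: 26+27+11 = 64
The minimum is 48.
One shortest path: Denton → Pine → Thorn → Spruce.

48 min — the minimum one-way total.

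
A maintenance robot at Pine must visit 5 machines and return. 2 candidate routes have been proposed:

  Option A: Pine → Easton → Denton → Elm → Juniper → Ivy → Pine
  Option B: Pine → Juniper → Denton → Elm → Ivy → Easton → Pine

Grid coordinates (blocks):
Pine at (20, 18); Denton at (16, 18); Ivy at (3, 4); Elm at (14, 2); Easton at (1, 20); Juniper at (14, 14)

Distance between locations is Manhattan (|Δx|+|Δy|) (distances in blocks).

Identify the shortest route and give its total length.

Option A: 21 + 17 + 18 + 12 + 21 + 31 = 120
Option B: 10 + 6 + 18 + 13 + 18 + 21 = 86

Shortest is Option B, total 86 blocks.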